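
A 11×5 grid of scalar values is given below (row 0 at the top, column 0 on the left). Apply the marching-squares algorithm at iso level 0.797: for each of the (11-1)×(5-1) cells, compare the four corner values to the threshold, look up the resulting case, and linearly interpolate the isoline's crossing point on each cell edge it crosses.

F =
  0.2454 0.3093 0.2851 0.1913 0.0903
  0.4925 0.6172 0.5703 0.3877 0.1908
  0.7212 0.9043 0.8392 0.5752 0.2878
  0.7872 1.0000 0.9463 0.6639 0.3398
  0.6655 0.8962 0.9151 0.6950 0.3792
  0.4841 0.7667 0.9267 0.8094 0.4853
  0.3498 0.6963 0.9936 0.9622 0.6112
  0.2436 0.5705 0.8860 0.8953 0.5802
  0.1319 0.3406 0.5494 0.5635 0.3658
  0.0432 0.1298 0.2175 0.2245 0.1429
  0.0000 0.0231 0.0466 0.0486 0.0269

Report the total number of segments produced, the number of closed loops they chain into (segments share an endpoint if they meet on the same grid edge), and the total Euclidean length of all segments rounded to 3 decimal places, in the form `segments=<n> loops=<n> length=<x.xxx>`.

segments=18 loops=1 length=14.502

cell (1,0): code 0100 → (1.626,1.000)–(2.000,0.414)
cell (1,1): code 1100 → (1.843,2.000)–(1.626,1.000)
cell (1,2): code 1000 → (2.000,2.160)–(1.843,2.000)
cell (2,0): code 0110 → (2.000,0.414)–(3.000,0.046)
cell (2,2): code 1001 → (3.000,2.529)–(2.000,2.160)
cell (3,0): code 0110 → (3.000,0.046)–(4.000,0.570)
cell (3,2): code 1001 → (4.000,2.537)–(3.000,2.529)
cell (4,0): code 0010 → (4.000,0.570)–(4.766,1.000)
cell (4,1): code 0111 → (4.766,1.000)–(5.000,1.189)
cell (4,2): code 1101 → (4.892,3.000)–(4.000,2.537)
cell (4,3): code 1000 → (5.000,3.038)–(4.892,3.000)
cell (5,1): code 0110 → (5.000,1.189)–(6.000,1.339)
cell (5,3): code 1001 → (6.000,3.471)–(5.000,3.038)
cell (6,1): code 0110 → (6.000,1.339)–(7.000,1.718)
cell (6,3): code 1001 → (7.000,3.312)–(6.000,3.471)
cell (7,1): code 0010 → (7.000,1.718)–(7.264,2.000)
cell (7,2): code 0011 → (7.264,2.000)–(7.296,3.000)
cell (7,3): code 0001 → (7.296,3.000)–(7.000,3.312)
total: 18 segments, chained into 1 closed loop(s), length Σ = 14.501862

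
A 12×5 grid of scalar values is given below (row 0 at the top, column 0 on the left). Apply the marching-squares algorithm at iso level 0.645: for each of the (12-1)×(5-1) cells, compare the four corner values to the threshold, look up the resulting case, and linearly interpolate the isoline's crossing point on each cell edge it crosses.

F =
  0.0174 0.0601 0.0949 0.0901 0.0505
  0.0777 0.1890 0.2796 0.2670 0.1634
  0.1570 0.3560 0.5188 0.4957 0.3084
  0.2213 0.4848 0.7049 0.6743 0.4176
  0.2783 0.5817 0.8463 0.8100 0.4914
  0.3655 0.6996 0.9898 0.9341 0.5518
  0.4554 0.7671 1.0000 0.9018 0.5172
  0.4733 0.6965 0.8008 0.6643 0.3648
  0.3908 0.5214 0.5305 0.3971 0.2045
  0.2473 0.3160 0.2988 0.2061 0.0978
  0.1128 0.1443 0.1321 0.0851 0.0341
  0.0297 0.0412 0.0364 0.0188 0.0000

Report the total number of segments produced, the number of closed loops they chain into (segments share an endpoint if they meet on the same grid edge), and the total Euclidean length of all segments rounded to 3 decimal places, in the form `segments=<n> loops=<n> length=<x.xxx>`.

segments=16 loops=1 length=12.772

cell (2,1): code 0100 → (2.678,2.000)–(3.000,1.728)
cell (2,2): code 1100 → (2.836,3.000)–(2.678,2.000)
cell (2,3): code 1000 → (3.000,3.114)–(2.836,3.000)
cell (3,1): code 0110 → (3.000,1.728)–(4.000,1.239)
cell (3,3): code 1001 → (4.000,3.518)–(3.000,3.114)
cell (4,0): code 0100 → (4.537,1.000)–(5.000,0.837)
cell (4,1): code 1110 → (4.000,1.239)–(4.537,1.000)
cell (4,3): code 1001 → (5.000,3.756)–(4.000,3.518)
cell (5,0): code 0110 → (5.000,0.837)–(6.000,0.608)
cell (5,3): code 1001 → (6.000,3.668)–(5.000,3.756)
cell (6,0): code 0110 → (6.000,0.608)–(7.000,0.769)
cell (6,3): code 1001 → (7.000,3.064)–(6.000,3.668)
cell (7,0): code 0010 → (7.000,0.769)–(7.294,1.000)
cell (7,1): code 0011 → (7.294,1.000)–(7.576,2.000)
cell (7,2): code 0011 → (7.576,2.000)–(7.072,3.000)
cell (7,3): code 0001 → (7.072,3.000)–(7.000,3.064)
total: 16 segments, chained into 1 closed loop(s), length Σ = 12.772029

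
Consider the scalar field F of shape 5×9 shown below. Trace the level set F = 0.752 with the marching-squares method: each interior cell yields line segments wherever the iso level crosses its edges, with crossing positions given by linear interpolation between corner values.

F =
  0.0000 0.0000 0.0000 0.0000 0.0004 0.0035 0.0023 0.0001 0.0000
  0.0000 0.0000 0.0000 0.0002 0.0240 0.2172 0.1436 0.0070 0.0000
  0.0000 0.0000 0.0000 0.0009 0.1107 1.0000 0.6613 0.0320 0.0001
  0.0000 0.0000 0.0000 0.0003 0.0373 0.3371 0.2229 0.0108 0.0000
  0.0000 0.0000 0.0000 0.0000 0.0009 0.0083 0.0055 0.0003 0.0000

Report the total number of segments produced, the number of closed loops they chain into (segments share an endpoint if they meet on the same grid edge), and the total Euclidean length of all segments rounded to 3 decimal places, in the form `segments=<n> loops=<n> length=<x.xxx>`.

cell (1,4): code 0100 → (1.683,5.000)–(2.000,4.721)
cell (1,5): code 1000 → (2.000,5.732)–(1.683,5.000)
cell (2,4): code 0010 → (2.000,4.721)–(2.374,5.000)
cell (2,5): code 0001 → (2.374,5.000)–(2.000,5.732)
total: 4 segments, chained into 1 closed loop(s), length Σ = 2.508741

segments=4 loops=1 length=2.509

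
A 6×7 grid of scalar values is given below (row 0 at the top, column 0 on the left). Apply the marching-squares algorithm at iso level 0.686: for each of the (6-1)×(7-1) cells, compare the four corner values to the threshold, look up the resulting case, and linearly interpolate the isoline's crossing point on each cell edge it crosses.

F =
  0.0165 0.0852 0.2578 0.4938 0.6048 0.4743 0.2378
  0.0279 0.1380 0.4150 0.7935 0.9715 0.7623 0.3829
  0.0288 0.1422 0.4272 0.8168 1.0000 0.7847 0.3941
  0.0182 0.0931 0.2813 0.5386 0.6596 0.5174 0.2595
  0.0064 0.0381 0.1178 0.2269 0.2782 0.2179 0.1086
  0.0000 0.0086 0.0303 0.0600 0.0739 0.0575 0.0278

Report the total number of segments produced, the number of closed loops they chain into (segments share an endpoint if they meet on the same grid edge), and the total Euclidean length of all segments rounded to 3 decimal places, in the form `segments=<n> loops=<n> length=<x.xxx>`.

cell (0,2): code 0100 → (0.641,3.000)–(1.000,2.716)
cell (0,3): code 1100 → (0.221,4.000)–(0.641,3.000)
cell (0,4): code 1100 → (0.735,5.000)–(0.221,4.000)
cell (0,5): code 1000 → (1.000,5.201)–(0.735,5.000)
cell (1,2): code 0110 → (1.000,2.716)–(2.000,2.664)
cell (1,5): code 1001 → (2.000,5.253)–(1.000,5.201)
cell (2,2): code 0010 → (2.000,2.664)–(2.470,3.000)
cell (2,3): code 0011 → (2.470,3.000)–(2.922,4.000)
cell (2,4): code 0011 → (2.922,4.000)–(2.369,5.000)
cell (2,5): code 0001 → (2.369,5.000)–(2.000,5.253)
total: 10 segments, chained into 1 closed loop(s), length Σ = 8.267067

segments=10 loops=1 length=8.267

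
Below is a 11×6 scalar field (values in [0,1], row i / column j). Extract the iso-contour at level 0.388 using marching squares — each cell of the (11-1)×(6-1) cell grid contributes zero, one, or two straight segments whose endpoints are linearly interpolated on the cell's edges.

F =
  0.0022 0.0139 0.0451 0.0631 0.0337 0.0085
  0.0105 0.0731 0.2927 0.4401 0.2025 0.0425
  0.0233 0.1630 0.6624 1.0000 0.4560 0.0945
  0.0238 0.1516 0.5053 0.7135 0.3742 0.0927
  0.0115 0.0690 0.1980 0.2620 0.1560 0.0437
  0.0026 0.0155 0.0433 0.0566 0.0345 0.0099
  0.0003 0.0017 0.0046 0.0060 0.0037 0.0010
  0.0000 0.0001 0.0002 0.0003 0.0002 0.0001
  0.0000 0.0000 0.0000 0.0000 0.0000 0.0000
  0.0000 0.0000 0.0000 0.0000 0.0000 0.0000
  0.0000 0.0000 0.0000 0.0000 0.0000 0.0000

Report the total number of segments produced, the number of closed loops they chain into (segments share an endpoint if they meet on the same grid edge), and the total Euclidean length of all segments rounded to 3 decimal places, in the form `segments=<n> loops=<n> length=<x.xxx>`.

segments=12 loops=1 length=8.467

cell (0,2): code 0100 → (0.862,3.000)–(1.000,2.647)
cell (0,3): code 1000 → (1.000,3.219)–(0.862,3.000)
cell (1,1): code 0100 → (1.258,2.000)–(2.000,1.451)
cell (1,2): code 1110 → (1.000,2.647)–(1.258,2.000)
cell (1,3): code 1101 → (1.732,4.000)–(1.000,3.219)
cell (1,4): code 1000 → (2.000,4.188)–(1.732,4.000)
cell (2,1): code 0110 → (2.000,1.451)–(3.000,1.668)
cell (2,3): code 1011 → (3.000,3.959)–(2.831,4.000)
cell (2,4): code 0001 → (2.831,4.000)–(2.000,4.188)
cell (3,1): code 0010 → (3.000,1.668)–(3.382,2.000)
cell (3,2): code 0011 → (3.382,2.000)–(3.721,3.000)
cell (3,3): code 0001 → (3.721,3.000)–(3.000,3.959)
total: 12 segments, chained into 1 closed loop(s), length Σ = 8.466826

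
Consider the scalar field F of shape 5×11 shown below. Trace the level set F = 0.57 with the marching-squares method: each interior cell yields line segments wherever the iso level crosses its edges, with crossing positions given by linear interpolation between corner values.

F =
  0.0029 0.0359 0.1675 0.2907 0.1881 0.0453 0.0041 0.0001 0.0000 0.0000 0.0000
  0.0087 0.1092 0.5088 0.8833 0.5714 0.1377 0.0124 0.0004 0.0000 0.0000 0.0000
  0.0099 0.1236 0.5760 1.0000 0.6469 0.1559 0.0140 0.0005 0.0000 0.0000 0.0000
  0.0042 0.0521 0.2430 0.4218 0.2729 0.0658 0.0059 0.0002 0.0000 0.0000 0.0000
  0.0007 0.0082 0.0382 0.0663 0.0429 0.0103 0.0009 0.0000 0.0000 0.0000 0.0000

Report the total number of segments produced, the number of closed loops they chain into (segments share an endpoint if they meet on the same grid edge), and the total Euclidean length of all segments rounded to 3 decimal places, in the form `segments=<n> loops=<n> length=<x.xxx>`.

cell (0,2): code 0100 → (0.471,3.000)–(1.000,2.163)
cell (0,3): code 1100 → (0.996,4.000)–(0.471,3.000)
cell (0,4): code 1000 → (1.000,4.003)–(0.996,4.000)
cell (1,1): code 0100 → (1.911,2.000)–(2.000,1.987)
cell (1,2): code 1110 → (1.000,2.163)–(1.911,2.000)
cell (1,4): code 1001 → (2.000,4.157)–(1.000,4.003)
cell (2,1): code 0010 → (2.000,1.987)–(2.018,2.000)
cell (2,2): code 0011 → (2.018,2.000)–(2.744,3.000)
cell (2,3): code 0011 → (2.744,3.000)–(2.206,4.000)
cell (2,4): code 0001 → (2.206,4.000)–(2.000,4.157)
total: 10 segments, chained into 1 closed loop(s), length Σ = 6.803153

segments=10 loops=1 length=6.803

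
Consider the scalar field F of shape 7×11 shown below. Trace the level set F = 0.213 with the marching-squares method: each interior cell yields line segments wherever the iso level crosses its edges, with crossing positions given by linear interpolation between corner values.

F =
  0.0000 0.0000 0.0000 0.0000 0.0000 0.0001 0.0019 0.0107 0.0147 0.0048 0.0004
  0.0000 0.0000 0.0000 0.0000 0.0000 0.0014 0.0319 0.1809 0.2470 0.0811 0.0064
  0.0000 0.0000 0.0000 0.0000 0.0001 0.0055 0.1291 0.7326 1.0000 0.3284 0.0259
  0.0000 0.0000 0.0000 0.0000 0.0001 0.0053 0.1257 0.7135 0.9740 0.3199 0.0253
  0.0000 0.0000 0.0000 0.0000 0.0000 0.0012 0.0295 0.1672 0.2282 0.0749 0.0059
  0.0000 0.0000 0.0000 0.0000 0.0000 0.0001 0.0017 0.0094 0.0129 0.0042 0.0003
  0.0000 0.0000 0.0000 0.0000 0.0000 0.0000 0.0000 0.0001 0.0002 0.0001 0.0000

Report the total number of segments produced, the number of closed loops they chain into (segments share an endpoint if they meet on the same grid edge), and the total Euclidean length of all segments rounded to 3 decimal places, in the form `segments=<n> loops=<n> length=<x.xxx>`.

cell (0,7): code 0100 → (0.854,8.000)–(1.000,7.486)
cell (0,8): code 1000 → (1.000,8.205)–(0.854,8.000)
cell (1,6): code 0100 → (1.058,7.000)–(2.000,6.139)
cell (1,7): code 1110 → (1.000,7.486)–(1.058,7.000)
cell (1,8): code 1101 → (1.533,9.000)–(1.000,8.205)
cell (1,9): code 1000 → (2.000,9.381)–(1.533,9.000)
cell (2,6): code 0110 → (2.000,6.139)–(3.000,6.149)
cell (2,9): code 1001 → (3.000,9.363)–(2.000,9.381)
cell (3,6): code 0010 → (3.000,6.149)–(3.916,7.000)
cell (3,7): code 0111 → (3.916,7.000)–(4.000,7.751)
cell (3,8): code 1011 → (4.000,8.099)–(3.436,9.000)
cell (3,9): code 0001 → (3.436,9.000)–(3.000,9.363)
cell (4,7): code 0010 → (4.000,7.751)–(4.071,8.000)
cell (4,8): code 0001 → (4.071,8.000)–(4.000,8.099)
total: 14 segments, chained into 1 closed loop(s), length Σ = 10.129219

segments=14 loops=1 length=10.129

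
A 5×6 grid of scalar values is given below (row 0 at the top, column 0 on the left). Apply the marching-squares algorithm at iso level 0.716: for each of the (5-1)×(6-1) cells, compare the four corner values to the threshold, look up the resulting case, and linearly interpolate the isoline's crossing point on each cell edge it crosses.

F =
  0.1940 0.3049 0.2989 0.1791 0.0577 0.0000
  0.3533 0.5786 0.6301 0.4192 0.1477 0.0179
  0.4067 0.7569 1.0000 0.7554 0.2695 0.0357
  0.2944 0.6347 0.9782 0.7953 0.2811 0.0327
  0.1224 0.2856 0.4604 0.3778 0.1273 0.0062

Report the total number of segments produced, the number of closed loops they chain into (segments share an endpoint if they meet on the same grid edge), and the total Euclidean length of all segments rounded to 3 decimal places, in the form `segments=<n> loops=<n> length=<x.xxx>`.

cell (1,0): code 0100 → (1.771,1.000)–(2.000,0.883)
cell (1,1): code 1100 → (1.232,2.000)–(1.771,1.000)
cell (1,2): code 1100 → (1.883,3.000)–(1.232,2.000)
cell (1,3): code 1000 → (2.000,3.081)–(1.883,3.000)
cell (2,0): code 0010 → (2.000,0.883)–(2.335,1.000)
cell (2,1): code 0111 → (2.335,1.000)–(3.000,1.237)
cell (2,3): code 1001 → (3.000,3.154)–(2.000,3.081)
cell (3,1): code 0010 → (3.000,1.237)–(3.506,2.000)
cell (3,2): code 0011 → (3.506,2.000)–(3.190,3.000)
cell (3,3): code 0001 → (3.190,3.000)–(3.000,3.154)
total: 10 segments, chained into 1 closed loop(s), length Σ = 7.001493

segments=10 loops=1 length=7.001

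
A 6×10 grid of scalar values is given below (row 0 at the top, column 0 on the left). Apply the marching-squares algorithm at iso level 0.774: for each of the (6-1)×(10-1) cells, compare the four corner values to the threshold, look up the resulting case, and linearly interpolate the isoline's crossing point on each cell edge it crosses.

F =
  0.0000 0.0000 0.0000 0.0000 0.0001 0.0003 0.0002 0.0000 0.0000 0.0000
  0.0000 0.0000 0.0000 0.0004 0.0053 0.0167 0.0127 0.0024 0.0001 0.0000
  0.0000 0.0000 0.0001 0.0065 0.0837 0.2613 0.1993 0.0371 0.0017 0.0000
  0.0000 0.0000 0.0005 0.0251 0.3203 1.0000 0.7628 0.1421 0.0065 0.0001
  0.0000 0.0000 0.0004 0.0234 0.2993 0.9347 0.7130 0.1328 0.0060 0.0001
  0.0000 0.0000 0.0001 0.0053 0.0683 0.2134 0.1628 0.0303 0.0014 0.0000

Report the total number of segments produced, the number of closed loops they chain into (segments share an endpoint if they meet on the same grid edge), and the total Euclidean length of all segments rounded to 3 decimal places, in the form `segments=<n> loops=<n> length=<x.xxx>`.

cell (2,4): code 0100 → (2.694,5.000)–(3.000,4.668)
cell (2,5): code 1000 → (3.000,5.953)–(2.694,5.000)
cell (3,4): code 0110 → (3.000,4.668)–(4.000,4.747)
cell (3,5): code 1001 → (4.000,5.725)–(3.000,5.953)
cell (4,4): code 0010 → (4.000,4.747)–(4.223,5.000)
cell (4,5): code 0001 → (4.223,5.000)–(4.000,5.725)
total: 6 segments, chained into 1 closed loop(s), length Σ = 4.576711

segments=6 loops=1 length=4.577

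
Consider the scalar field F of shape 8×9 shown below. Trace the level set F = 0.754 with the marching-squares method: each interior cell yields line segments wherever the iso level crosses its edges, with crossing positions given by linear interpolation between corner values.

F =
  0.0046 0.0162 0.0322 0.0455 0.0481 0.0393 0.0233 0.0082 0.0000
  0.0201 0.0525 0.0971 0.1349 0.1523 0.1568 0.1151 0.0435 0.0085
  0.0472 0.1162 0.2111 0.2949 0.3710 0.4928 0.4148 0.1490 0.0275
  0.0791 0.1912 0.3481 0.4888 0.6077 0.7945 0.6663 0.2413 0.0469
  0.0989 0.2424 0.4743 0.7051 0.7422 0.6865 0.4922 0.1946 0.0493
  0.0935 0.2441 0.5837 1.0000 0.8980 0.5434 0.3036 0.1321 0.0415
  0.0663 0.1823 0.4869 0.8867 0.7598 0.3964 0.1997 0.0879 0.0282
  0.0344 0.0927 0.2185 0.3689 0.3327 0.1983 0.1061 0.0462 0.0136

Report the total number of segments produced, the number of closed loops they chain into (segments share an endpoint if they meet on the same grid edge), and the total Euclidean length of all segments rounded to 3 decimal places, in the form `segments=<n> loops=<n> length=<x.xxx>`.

segments=12 loops=2 length=8.133

cell (2,4): code 0100 → (2.866,5.000)–(3.000,4.783)
cell (2,5): code 1000 → (3.000,5.316)–(2.866,5.000)
cell (3,4): code 0010 → (3.000,4.783)–(3.375,5.000)
cell (3,5): code 0001 → (3.375,5.000)–(3.000,5.316)
cell (4,2): code 0100 → (4.166,3.000)–(5.000,2.409)
cell (4,3): code 1100 → (4.076,4.000)–(4.166,3.000)
cell (4,4): code 1000 → (5.000,4.406)–(4.076,4.000)
cell (5,2): code 0110 → (5.000,2.409)–(6.000,2.668)
cell (5,4): code 1001 → (6.000,4.016)–(5.000,4.406)
cell (6,2): code 0010 → (6.000,2.668)–(6.256,3.000)
cell (6,3): code 0011 → (6.256,3.000)–(6.014,4.000)
cell (6,4): code 0001 → (6.014,4.000)–(6.000,4.016)
total: 12 segments, chained into 2 closed loop(s), length Σ = 8.133342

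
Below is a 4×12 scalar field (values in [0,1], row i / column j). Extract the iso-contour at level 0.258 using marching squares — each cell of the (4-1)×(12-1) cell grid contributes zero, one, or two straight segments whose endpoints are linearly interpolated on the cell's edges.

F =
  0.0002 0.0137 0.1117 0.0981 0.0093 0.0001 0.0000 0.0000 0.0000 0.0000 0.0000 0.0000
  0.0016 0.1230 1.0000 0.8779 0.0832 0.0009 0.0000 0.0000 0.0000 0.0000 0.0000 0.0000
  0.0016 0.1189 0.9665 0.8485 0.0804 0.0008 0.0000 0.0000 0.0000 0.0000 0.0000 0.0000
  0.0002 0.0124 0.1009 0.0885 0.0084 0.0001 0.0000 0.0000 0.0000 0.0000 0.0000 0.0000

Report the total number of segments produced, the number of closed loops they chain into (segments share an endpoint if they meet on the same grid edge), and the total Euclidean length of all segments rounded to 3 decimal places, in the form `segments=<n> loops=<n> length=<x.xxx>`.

cell (0,1): code 0100 → (0.165,2.000)–(1.000,1.154)
cell (0,2): code 1100 → (0.205,3.000)–(0.165,2.000)
cell (0,3): code 1000 → (1.000,3.780)–(0.205,3.000)
cell (1,1): code 0110 → (1.000,1.154)–(2.000,1.164)
cell (1,3): code 1001 → (2.000,3.769)–(1.000,3.780)
cell (2,1): code 0010 → (2.000,1.164)–(2.819,2.000)
cell (2,2): code 0011 → (2.819,2.000)–(2.777,3.000)
cell (2,3): code 0001 → (2.777,3.000)–(2.000,3.769)
total: 8 segments, chained into 1 closed loop(s), length Σ = 8.567388

segments=8 loops=1 length=8.567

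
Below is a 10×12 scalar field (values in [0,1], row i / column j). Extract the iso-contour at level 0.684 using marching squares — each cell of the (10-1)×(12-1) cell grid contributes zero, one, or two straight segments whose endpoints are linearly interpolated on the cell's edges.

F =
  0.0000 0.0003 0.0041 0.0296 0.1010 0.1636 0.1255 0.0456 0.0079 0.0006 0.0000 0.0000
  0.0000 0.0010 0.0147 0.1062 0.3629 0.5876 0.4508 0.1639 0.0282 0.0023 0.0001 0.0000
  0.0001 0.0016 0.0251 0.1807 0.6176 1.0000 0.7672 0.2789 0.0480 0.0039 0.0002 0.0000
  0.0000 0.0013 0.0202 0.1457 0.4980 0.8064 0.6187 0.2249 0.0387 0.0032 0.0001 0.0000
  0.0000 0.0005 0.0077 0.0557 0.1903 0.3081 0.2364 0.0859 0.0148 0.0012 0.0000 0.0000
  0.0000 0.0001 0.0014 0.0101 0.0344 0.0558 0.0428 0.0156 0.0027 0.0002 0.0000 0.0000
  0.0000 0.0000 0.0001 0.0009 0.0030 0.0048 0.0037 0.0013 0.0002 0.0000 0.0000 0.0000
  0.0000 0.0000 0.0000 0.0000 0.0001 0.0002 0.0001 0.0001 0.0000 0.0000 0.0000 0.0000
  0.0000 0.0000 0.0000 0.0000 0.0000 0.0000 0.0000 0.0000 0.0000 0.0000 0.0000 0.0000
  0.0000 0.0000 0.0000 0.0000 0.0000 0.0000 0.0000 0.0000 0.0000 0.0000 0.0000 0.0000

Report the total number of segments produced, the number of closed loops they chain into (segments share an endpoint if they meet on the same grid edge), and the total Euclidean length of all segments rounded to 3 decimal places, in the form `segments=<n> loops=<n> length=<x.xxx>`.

segments=8 loops=1 length=5.958

cell (1,4): code 0100 → (1.234,5.000)–(2.000,4.174)
cell (1,5): code 1100 → (1.737,6.000)–(1.234,5.000)
cell (1,6): code 1000 → (2.000,6.170)–(1.737,6.000)
cell (2,4): code 0110 → (2.000,4.174)–(3.000,4.603)
cell (2,5): code 1011 → (3.000,5.652)–(2.560,6.000)
cell (2,6): code 0001 → (2.560,6.000)–(2.000,6.170)
cell (3,4): code 0010 → (3.000,4.603)–(3.246,5.000)
cell (3,5): code 0001 → (3.246,5.000)–(3.000,5.652)
total: 8 segments, chained into 1 closed loop(s), length Σ = 5.958009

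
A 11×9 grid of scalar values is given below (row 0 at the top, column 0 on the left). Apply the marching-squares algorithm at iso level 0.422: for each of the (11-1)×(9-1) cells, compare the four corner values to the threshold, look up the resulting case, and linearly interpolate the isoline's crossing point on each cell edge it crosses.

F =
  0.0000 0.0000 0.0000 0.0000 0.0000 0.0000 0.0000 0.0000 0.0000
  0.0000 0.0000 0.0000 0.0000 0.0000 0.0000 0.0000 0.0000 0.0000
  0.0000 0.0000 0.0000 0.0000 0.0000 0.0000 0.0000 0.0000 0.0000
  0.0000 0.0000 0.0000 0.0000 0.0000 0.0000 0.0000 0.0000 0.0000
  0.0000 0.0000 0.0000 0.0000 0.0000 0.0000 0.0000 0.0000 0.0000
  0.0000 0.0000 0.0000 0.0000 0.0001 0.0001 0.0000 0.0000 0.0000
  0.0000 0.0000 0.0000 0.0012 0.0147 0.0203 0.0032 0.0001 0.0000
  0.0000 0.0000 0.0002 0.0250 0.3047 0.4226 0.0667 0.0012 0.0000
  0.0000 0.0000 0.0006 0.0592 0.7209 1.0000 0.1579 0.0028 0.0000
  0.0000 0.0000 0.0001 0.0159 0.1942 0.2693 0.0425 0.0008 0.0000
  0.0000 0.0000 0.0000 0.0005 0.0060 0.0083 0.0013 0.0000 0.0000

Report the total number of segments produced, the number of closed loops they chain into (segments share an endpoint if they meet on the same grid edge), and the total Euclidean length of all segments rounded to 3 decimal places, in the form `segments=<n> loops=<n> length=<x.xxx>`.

cell (6,4): code 0100 → (6.999,5.000)–(7.000,4.995)
cell (6,5): code 1000 → (7.000,5.002)–(6.999,5.000)
cell (7,3): code 0100 → (7.282,4.000)–(8.000,3.548)
cell (7,4): code 1110 → (7.000,4.995)–(7.282,4.000)
cell (7,5): code 1001 → (8.000,5.686)–(7.000,5.002)
cell (8,3): code 0010 → (8.000,3.548)–(8.567,4.000)
cell (8,4): code 0011 → (8.567,4.000)–(8.791,5.000)
cell (8,5): code 0001 → (8.791,5.000)–(8.000,5.686)
total: 8 segments, chained into 1 closed loop(s), length Σ = 5.899272

segments=8 loops=1 length=5.899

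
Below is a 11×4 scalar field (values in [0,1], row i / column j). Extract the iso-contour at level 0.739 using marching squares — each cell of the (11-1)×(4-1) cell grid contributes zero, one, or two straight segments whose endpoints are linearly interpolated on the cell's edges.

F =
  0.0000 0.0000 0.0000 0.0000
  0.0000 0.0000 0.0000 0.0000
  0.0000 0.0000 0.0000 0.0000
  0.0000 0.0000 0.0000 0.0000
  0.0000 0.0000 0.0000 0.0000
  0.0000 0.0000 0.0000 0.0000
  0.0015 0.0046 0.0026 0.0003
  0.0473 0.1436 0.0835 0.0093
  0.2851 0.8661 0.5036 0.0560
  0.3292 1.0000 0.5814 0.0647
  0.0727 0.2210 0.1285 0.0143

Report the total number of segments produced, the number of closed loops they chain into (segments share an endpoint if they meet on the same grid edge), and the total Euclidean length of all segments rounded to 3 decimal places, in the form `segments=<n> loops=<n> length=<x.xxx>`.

segments=6 loops=1 length=3.945

cell (7,0): code 0100 → (7.824,1.000)–(8.000,0.781)
cell (7,1): code 1000 → (8.000,1.351)–(7.824,1.000)
cell (8,0): code 0110 → (8.000,0.781)–(9.000,0.611)
cell (8,1): code 1001 → (9.000,1.624)–(8.000,1.351)
cell (9,0): code 0010 → (9.000,0.611)–(9.335,1.000)
cell (9,1): code 0001 → (9.335,1.000)–(9.000,1.624)
total: 6 segments, chained into 1 closed loop(s), length Σ = 3.945251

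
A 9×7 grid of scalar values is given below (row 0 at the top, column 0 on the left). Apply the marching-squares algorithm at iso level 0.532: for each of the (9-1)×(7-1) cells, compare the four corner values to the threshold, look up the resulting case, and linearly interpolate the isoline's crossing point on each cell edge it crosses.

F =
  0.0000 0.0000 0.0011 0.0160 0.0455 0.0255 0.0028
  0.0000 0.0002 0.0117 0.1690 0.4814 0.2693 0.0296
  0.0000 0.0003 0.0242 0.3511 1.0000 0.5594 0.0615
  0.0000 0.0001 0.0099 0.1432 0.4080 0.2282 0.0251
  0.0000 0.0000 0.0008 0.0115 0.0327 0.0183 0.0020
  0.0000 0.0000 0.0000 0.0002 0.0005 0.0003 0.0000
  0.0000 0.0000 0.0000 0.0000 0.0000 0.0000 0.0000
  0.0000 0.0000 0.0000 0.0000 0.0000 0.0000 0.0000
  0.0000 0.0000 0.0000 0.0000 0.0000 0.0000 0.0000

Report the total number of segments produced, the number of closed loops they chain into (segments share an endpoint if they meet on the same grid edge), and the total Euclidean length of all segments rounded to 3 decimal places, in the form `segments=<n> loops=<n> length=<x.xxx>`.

segments=6 loops=1 length=4.945

cell (1,3): code 0100 → (1.098,4.000)–(2.000,3.279)
cell (1,4): code 1100 → (1.906,5.000)–(1.098,4.000)
cell (1,5): code 1000 → (2.000,5.055)–(1.906,5.000)
cell (2,3): code 0010 → (2.000,3.279)–(2.791,4.000)
cell (2,4): code 0011 → (2.791,4.000)–(2.083,5.000)
cell (2,5): code 0001 → (2.083,5.000)–(2.000,5.055)
total: 6 segments, chained into 1 closed loop(s), length Σ = 4.944772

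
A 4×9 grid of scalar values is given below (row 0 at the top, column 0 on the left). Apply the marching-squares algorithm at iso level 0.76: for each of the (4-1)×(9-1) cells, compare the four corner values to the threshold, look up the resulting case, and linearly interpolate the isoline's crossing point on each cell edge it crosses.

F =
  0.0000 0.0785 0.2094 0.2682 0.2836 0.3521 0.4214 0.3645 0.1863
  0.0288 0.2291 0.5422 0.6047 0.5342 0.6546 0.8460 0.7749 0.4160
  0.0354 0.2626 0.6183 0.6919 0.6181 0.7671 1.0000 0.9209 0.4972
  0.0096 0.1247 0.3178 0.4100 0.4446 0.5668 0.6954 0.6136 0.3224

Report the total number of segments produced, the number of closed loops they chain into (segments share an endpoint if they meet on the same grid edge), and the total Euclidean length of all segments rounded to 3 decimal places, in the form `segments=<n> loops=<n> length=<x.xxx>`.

cell (0,5): code 0100 → (0.797,6.000)–(1.000,5.551)
cell (0,6): code 1100 → (0.964,7.000)–(0.797,6.000)
cell (0,7): code 1000 → (1.000,7.042)–(0.964,7.000)
cell (1,4): code 0100 → (1.937,5.000)–(2.000,4.952)
cell (1,5): code 1110 → (1.000,5.551)–(1.937,5.000)
cell (1,7): code 1001 → (2.000,7.380)–(1.000,7.042)
cell (2,4): code 0010 → (2.000,4.952)–(2.035,5.000)
cell (2,5): code 0011 → (2.035,5.000)–(2.788,6.000)
cell (2,6): code 0011 → (2.788,6.000)–(2.524,7.000)
cell (2,7): code 0001 → (2.524,7.000)–(2.000,7.380)
total: 10 segments, chained into 1 closed loop(s), length Σ = 6.775237

segments=10 loops=1 length=6.775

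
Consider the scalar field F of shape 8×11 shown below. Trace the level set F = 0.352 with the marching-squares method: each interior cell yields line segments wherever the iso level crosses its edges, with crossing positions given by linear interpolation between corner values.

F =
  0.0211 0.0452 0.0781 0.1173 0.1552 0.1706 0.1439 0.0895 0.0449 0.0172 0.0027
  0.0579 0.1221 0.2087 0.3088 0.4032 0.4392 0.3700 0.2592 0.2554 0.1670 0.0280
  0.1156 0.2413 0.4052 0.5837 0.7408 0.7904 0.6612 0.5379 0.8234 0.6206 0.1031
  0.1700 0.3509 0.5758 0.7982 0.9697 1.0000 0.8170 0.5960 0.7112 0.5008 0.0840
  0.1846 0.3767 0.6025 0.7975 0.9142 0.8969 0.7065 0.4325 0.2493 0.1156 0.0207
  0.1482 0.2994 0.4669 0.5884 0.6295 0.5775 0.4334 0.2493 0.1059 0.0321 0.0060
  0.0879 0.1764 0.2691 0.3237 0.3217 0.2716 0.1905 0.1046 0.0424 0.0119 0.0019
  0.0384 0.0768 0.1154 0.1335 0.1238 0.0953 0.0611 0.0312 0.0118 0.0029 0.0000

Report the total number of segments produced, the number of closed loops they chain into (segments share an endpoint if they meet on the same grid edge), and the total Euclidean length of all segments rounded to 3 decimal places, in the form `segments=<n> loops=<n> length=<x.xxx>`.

cell (0,3): code 0100 → (0.794,4.000)–(1.000,3.458)
cell (0,4): code 1100 → (0.675,5.000)–(0.794,4.000)
cell (0,5): code 1100 → (0.920,6.000)–(0.675,5.000)
cell (0,6): code 1000 → (1.000,6.162)–(0.920,6.000)
cell (1,1): code 0100 → (1.729,2.000)–(2.000,1.675)
cell (1,2): code 1100 → (1.157,3.000)–(1.729,2.000)
cell (1,3): code 1110 → (1.000,3.458)–(1.157,3.000)
cell (1,6): code 1101 → (1.333,7.000)–(1.000,6.162)
cell (1,7): code 1100 → (1.170,8.000)–(1.333,7.000)
cell (1,8): code 1100 → (1.408,9.000)–(1.170,8.000)
cell (1,9): code 1000 → (2.000,9.519)–(1.408,9.000)
cell (2,1): code 0110 → (2.000,1.675)–(3.000,1.005)
cell (2,9): code 1001 → (3.000,9.357)–(2.000,9.519)
cell (3,0): code 0100 → (3.043,1.000)–(4.000,0.871)
cell (3,1): code 1110 → (3.000,1.005)–(3.043,1.000)
cell (3,7): code 1011 → (4.000,7.439)–(3.778,8.000)
cell (3,8): code 0011 → (3.778,8.000)–(3.386,9.000)
cell (3,9): code 0001 → (3.386,9.000)–(3.000,9.357)
cell (4,0): code 0010 → (4.000,0.871)–(4.320,1.000)
cell (4,1): code 0111 → (4.320,1.000)–(5.000,1.314)
cell (4,6): code 1011 → (5.000,6.442)–(4.439,7.000)
cell (4,7): code 0001 → (4.439,7.000)–(4.000,7.439)
cell (5,1): code 0010 → (5.000,1.314)–(5.581,2.000)
cell (5,2): code 0011 → (5.581,2.000)–(5.893,3.000)
cell (5,3): code 0011 → (5.893,3.000)–(5.902,4.000)
cell (5,4): code 0011 → (5.902,4.000)–(5.737,5.000)
cell (5,5): code 0011 → (5.737,5.000)–(5.335,6.000)
cell (5,6): code 0001 → (5.335,6.000)–(5.000,6.442)
total: 28 segments, chained into 1 closed loop(s), length Σ = 22.113732

segments=28 loops=1 length=22.114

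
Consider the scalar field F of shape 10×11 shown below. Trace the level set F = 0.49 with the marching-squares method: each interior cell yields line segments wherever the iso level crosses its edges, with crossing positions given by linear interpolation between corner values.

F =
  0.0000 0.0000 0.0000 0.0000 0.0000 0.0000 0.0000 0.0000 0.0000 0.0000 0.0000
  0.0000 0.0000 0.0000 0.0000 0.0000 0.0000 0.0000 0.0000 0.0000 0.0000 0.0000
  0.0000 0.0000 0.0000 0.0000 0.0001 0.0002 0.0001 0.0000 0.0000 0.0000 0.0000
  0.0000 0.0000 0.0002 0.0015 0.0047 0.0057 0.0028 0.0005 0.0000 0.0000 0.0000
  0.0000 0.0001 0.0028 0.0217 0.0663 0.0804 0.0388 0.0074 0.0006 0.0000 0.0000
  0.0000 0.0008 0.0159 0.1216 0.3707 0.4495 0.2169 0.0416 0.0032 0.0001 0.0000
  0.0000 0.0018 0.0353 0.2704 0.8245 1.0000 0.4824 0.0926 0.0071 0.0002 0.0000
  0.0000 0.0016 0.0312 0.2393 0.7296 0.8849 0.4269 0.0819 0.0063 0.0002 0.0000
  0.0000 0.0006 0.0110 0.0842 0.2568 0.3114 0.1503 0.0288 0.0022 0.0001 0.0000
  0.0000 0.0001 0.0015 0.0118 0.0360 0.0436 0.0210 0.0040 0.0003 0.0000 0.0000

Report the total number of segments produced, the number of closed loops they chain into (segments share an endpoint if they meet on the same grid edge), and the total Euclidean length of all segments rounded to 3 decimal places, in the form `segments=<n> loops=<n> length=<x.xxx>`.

segments=8 loops=1 length=8.161

cell (5,3): code 0100 → (5.263,4.000)–(6.000,3.396)
cell (5,4): code 1100 → (5.074,5.000)–(5.263,4.000)
cell (5,5): code 1000 → (6.000,5.985)–(5.074,5.000)
cell (6,3): code 0110 → (6.000,3.396)–(7.000,3.511)
cell (6,5): code 1001 → (7.000,5.862)–(6.000,5.985)
cell (7,3): code 0010 → (7.000,3.511)–(7.507,4.000)
cell (7,4): code 0011 → (7.507,4.000)–(7.689,5.000)
cell (7,5): code 0001 → (7.689,5.000)–(7.000,5.862)
total: 8 segments, chained into 1 closed loop(s), length Σ = 8.160953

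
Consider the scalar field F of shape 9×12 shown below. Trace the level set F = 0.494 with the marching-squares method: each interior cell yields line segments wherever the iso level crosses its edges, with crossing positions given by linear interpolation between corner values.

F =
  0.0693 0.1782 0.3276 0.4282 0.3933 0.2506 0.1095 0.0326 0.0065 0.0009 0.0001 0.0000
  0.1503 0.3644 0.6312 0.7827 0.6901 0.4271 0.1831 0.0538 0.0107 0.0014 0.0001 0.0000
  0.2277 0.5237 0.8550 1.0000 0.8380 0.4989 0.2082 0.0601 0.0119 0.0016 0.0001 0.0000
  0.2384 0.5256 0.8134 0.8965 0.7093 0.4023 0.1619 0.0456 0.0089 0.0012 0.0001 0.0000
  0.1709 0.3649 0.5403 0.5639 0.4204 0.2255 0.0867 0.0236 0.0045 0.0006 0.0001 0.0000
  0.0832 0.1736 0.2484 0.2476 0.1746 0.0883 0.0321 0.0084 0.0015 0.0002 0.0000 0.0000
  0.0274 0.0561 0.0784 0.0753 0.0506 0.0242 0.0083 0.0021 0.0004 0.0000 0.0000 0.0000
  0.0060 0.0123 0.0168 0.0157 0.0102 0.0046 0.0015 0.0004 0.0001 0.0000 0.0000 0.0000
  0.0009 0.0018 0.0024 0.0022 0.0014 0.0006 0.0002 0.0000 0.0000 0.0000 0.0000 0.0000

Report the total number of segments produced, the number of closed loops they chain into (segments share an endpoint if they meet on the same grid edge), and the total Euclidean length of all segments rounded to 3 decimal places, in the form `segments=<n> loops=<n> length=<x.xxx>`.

cell (0,1): code 0100 → (0.548,2.000)–(1.000,1.486)
cell (0,2): code 1100 → (0.186,3.000)–(0.548,2.000)
cell (0,3): code 1100 → (0.339,4.000)–(0.186,3.000)
cell (0,4): code 1000 → (1.000,4.746)–(0.339,4.000)
cell (1,0): code 0100 → (1.814,1.000)–(2.000,0.900)
cell (1,1): code 1110 → (1.000,1.486)–(1.814,1.000)
cell (1,4): code 1101 → (1.932,5.000)–(1.000,4.746)
cell (1,5): code 1000 → (2.000,5.017)–(1.932,5.000)
cell (2,0): code 0110 → (2.000,0.900)–(3.000,0.890)
cell (2,4): code 1011 → (3.000,4.701)–(2.051,5.000)
cell (2,5): code 0001 → (2.051,5.000)–(2.000,5.017)
cell (3,0): code 0010 → (3.000,0.890)–(3.197,1.000)
cell (3,1): code 0111 → (3.197,1.000)–(4.000,1.736)
cell (3,3): code 1011 → (4.000,3.487)–(3.745,4.000)
cell (3,4): code 0001 → (3.745,4.000)–(3.000,4.701)
cell (4,1): code 0010 → (4.000,1.736)–(4.159,2.000)
cell (4,2): code 0011 → (4.159,2.000)–(4.221,3.000)
cell (4,3): code 0001 → (4.221,3.000)–(4.000,3.487)
total: 18 segments, chained into 1 closed loop(s), length Σ = 12.756014

segments=18 loops=1 length=12.756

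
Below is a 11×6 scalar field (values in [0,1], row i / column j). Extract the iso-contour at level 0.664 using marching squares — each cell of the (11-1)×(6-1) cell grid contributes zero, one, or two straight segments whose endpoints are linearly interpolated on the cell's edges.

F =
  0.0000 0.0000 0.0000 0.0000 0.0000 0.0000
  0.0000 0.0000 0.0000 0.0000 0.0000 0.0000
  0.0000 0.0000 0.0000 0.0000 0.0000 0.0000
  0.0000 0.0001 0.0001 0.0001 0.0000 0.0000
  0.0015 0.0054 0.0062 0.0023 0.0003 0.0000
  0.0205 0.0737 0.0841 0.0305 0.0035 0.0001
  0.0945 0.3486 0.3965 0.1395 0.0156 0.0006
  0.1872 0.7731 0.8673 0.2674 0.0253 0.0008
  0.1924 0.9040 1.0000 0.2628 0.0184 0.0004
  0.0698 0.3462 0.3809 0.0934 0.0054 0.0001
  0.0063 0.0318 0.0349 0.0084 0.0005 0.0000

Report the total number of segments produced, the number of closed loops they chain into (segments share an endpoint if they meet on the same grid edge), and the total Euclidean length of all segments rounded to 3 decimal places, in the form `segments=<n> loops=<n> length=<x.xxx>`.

segments=8 loops=1 length=6.161

cell (6,0): code 0100 → (6.743,1.000)–(7.000,0.814)
cell (6,1): code 1100 → (6.568,2.000)–(6.743,1.000)
cell (6,2): code 1000 → (7.000,2.339)–(6.568,2.000)
cell (7,0): code 0110 → (7.000,0.814)–(8.000,0.663)
cell (7,2): code 1001 → (8.000,2.456)–(7.000,2.339)
cell (8,0): code 0010 → (8.000,0.663)–(8.430,1.000)
cell (8,1): code 0011 → (8.430,1.000)–(8.543,2.000)
cell (8,2): code 0001 → (8.543,2.000)–(8.000,2.456)
total: 8 segments, chained into 1 closed loop(s), length Σ = 6.161331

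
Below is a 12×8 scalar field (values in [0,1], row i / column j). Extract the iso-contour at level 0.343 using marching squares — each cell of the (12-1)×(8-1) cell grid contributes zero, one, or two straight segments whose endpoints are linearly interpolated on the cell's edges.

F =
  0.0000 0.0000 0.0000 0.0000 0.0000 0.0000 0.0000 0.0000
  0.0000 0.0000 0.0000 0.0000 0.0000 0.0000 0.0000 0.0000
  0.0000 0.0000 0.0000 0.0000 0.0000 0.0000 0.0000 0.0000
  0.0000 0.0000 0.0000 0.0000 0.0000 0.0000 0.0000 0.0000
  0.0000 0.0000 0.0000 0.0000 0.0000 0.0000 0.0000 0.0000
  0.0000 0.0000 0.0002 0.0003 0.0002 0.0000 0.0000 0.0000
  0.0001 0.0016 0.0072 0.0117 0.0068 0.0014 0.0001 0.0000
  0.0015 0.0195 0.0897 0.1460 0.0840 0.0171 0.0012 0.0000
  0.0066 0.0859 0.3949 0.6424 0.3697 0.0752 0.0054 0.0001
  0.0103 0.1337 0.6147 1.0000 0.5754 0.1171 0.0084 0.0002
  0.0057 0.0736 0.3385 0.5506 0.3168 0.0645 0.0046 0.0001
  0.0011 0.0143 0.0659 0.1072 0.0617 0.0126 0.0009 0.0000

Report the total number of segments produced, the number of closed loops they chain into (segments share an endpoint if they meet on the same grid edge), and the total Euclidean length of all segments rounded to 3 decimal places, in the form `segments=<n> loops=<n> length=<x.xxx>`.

cell (7,1): code 0100 → (7.830,2.000)–(8.000,1.832)
cell (7,2): code 1100 → (7.397,3.000)–(7.830,2.000)
cell (7,3): code 1100 → (7.907,4.000)–(7.397,3.000)
cell (7,4): code 1000 → (8.000,4.091)–(7.907,4.000)
cell (8,1): code 0110 → (8.000,1.832)–(9.000,1.435)
cell (8,4): code 1001 → (9.000,4.507)–(8.000,4.091)
cell (9,1): code 0010 → (9.000,1.435)–(9.984,2.000)
cell (9,2): code 0111 → (9.984,2.000)–(10.000,2.021)
cell (9,3): code 1011 → (10.000,3.888)–(9.899,4.000)
cell (9,4): code 0001 → (9.899,4.000)–(9.000,4.507)
cell (10,2): code 0010 → (10.000,2.021)–(10.468,3.000)
cell (10,3): code 0001 → (10.468,3.000)–(10.000,3.888)
total: 12 segments, chained into 1 closed loop(s), length Σ = 9.173376

segments=12 loops=1 length=9.173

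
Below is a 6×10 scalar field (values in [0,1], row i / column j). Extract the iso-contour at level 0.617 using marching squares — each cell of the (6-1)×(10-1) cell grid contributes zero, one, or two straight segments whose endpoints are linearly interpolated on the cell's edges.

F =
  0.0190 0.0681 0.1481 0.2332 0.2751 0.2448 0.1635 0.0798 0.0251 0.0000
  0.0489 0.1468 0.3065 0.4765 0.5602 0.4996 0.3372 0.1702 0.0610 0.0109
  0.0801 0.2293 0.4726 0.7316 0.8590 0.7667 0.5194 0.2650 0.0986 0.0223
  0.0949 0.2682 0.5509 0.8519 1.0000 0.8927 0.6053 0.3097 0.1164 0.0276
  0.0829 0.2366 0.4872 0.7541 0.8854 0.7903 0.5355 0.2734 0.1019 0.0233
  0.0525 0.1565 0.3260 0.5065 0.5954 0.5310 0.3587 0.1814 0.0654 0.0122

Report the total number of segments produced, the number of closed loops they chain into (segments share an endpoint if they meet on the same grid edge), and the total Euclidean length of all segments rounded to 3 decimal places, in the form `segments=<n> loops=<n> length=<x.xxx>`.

segments=12 loops=1 length=11.547

cell (1,2): code 0100 → (1.551,3.000)–(2.000,2.558)
cell (1,3): code 1100 → (1.190,4.000)–(1.551,3.000)
cell (1,4): code 1100 → (1.440,5.000)–(1.190,4.000)
cell (1,5): code 1000 → (2.000,5.605)–(1.440,5.000)
cell (2,2): code 0110 → (2.000,2.558)–(3.000,2.220)
cell (2,5): code 1001 → (3.000,5.959)–(2.000,5.605)
cell (3,2): code 0110 → (3.000,2.220)–(4.000,2.486)
cell (3,5): code 1001 → (4.000,5.680)–(3.000,5.959)
cell (4,2): code 0010 → (4.000,2.486)–(4.554,3.000)
cell (4,3): code 0011 → (4.554,3.000)–(4.926,4.000)
cell (4,4): code 0011 → (4.926,4.000)–(4.668,5.000)
cell (4,5): code 0001 → (4.668,5.000)–(4.000,5.680)
total: 12 segments, chained into 1 closed loop(s), length Σ = 11.547009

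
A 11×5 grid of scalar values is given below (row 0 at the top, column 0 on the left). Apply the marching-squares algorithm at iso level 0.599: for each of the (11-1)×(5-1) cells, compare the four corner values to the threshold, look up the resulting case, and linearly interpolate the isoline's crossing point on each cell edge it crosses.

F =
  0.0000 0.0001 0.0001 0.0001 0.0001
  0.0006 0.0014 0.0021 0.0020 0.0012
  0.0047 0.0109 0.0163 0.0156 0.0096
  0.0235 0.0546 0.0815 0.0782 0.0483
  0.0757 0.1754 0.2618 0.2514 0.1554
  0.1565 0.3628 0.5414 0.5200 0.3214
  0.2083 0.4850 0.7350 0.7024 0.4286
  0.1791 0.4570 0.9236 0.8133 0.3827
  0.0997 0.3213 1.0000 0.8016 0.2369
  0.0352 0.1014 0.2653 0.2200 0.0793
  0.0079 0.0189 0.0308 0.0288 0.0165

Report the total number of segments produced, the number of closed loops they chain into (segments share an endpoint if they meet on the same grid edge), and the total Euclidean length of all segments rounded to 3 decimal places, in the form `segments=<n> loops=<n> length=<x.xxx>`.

segments=10 loops=1 length=8.936

cell (5,1): code 0100 → (5.298,2.000)–(6.000,1.456)
cell (5,2): code 1100 → (5.433,3.000)–(5.298,2.000)
cell (5,3): code 1000 → (6.000,3.378)–(5.433,3.000)
cell (6,1): code 0110 → (6.000,1.456)–(7.000,1.304)
cell (6,3): code 1001 → (7.000,3.498)–(6.000,3.378)
cell (7,1): code 0110 → (7.000,1.304)–(8.000,1.409)
cell (7,3): code 1001 → (8.000,3.359)–(7.000,3.498)
cell (8,1): code 0010 → (8.000,1.409)–(8.546,2.000)
cell (8,2): code 0011 → (8.546,2.000)–(8.348,3.000)
cell (8,3): code 0001 → (8.348,3.000)–(8.000,3.359)
total: 10 segments, chained into 1 closed loop(s), length Σ = 8.936222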